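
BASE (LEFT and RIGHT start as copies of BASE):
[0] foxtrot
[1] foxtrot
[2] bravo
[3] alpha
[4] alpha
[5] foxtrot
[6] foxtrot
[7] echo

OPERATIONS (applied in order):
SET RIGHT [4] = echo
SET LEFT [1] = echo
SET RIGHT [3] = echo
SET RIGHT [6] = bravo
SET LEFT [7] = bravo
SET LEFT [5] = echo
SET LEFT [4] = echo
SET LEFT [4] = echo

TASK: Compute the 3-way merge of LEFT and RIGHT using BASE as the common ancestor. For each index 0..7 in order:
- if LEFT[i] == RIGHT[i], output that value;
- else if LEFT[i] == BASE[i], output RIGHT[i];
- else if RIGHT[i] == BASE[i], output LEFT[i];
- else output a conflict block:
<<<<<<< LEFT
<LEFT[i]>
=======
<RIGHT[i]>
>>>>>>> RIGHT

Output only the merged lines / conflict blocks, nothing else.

Answer: foxtrot
echo
bravo
echo
echo
echo
bravo
bravo

Derivation:
Final LEFT:  [foxtrot, echo, bravo, alpha, echo, echo, foxtrot, bravo]
Final RIGHT: [foxtrot, foxtrot, bravo, echo, echo, foxtrot, bravo, echo]
i=0: L=foxtrot R=foxtrot -> agree -> foxtrot
i=1: L=echo, R=foxtrot=BASE -> take LEFT -> echo
i=2: L=bravo R=bravo -> agree -> bravo
i=3: L=alpha=BASE, R=echo -> take RIGHT -> echo
i=4: L=echo R=echo -> agree -> echo
i=5: L=echo, R=foxtrot=BASE -> take LEFT -> echo
i=6: L=foxtrot=BASE, R=bravo -> take RIGHT -> bravo
i=7: L=bravo, R=echo=BASE -> take LEFT -> bravo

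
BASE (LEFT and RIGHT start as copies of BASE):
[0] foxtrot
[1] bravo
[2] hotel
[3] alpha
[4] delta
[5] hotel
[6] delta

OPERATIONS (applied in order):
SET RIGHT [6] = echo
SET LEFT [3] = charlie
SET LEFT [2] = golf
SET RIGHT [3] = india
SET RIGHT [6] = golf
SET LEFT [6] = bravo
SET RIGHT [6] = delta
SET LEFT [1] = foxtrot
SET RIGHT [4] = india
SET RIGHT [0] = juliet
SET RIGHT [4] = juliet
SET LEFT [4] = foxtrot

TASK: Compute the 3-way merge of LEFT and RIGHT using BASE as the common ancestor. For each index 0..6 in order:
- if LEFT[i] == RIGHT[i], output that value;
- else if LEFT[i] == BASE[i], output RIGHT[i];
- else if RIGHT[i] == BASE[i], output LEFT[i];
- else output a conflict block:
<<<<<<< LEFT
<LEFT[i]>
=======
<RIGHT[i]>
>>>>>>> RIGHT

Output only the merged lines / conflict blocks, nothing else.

Answer: juliet
foxtrot
golf
<<<<<<< LEFT
charlie
=======
india
>>>>>>> RIGHT
<<<<<<< LEFT
foxtrot
=======
juliet
>>>>>>> RIGHT
hotel
bravo

Derivation:
Final LEFT:  [foxtrot, foxtrot, golf, charlie, foxtrot, hotel, bravo]
Final RIGHT: [juliet, bravo, hotel, india, juliet, hotel, delta]
i=0: L=foxtrot=BASE, R=juliet -> take RIGHT -> juliet
i=1: L=foxtrot, R=bravo=BASE -> take LEFT -> foxtrot
i=2: L=golf, R=hotel=BASE -> take LEFT -> golf
i=3: BASE=alpha L=charlie R=india all differ -> CONFLICT
i=4: BASE=delta L=foxtrot R=juliet all differ -> CONFLICT
i=5: L=hotel R=hotel -> agree -> hotel
i=6: L=bravo, R=delta=BASE -> take LEFT -> bravo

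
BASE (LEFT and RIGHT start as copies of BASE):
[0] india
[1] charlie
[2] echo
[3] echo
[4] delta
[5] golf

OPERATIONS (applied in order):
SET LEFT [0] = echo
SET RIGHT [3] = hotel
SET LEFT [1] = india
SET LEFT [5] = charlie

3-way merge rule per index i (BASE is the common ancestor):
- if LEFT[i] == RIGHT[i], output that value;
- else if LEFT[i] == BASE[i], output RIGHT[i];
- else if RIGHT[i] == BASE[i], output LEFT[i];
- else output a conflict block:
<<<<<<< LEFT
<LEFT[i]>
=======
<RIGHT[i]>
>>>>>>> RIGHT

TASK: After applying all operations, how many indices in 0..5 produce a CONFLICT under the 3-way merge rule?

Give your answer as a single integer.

Final LEFT:  [echo, india, echo, echo, delta, charlie]
Final RIGHT: [india, charlie, echo, hotel, delta, golf]
i=0: L=echo, R=india=BASE -> take LEFT -> echo
i=1: L=india, R=charlie=BASE -> take LEFT -> india
i=2: L=echo R=echo -> agree -> echo
i=3: L=echo=BASE, R=hotel -> take RIGHT -> hotel
i=4: L=delta R=delta -> agree -> delta
i=5: L=charlie, R=golf=BASE -> take LEFT -> charlie
Conflict count: 0

Answer: 0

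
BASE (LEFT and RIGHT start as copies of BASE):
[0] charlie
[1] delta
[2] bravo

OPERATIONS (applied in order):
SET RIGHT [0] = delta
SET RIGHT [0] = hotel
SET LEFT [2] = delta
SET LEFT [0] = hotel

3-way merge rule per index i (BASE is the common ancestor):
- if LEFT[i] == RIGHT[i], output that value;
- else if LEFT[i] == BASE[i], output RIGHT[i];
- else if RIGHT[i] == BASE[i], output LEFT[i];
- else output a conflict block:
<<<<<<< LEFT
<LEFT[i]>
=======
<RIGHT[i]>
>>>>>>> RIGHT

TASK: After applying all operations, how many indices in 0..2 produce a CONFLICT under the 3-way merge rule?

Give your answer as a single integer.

Final LEFT:  [hotel, delta, delta]
Final RIGHT: [hotel, delta, bravo]
i=0: L=hotel R=hotel -> agree -> hotel
i=1: L=delta R=delta -> agree -> delta
i=2: L=delta, R=bravo=BASE -> take LEFT -> delta
Conflict count: 0

Answer: 0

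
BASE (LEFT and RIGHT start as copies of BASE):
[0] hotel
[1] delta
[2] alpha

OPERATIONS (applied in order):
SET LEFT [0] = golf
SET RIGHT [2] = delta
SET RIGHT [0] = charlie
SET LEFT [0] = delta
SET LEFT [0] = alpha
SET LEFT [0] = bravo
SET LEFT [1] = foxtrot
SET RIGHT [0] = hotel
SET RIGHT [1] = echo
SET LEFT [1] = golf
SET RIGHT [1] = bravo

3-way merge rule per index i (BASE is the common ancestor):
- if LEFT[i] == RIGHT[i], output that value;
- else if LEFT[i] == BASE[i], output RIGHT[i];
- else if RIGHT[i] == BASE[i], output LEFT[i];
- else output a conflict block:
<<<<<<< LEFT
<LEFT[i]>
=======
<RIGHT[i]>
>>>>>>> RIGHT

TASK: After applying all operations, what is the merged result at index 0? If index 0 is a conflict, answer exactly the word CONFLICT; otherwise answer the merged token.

Final LEFT:  [bravo, golf, alpha]
Final RIGHT: [hotel, bravo, delta]
i=0: L=bravo, R=hotel=BASE -> take LEFT -> bravo
i=1: BASE=delta L=golf R=bravo all differ -> CONFLICT
i=2: L=alpha=BASE, R=delta -> take RIGHT -> delta
Index 0 -> bravo

Answer: bravo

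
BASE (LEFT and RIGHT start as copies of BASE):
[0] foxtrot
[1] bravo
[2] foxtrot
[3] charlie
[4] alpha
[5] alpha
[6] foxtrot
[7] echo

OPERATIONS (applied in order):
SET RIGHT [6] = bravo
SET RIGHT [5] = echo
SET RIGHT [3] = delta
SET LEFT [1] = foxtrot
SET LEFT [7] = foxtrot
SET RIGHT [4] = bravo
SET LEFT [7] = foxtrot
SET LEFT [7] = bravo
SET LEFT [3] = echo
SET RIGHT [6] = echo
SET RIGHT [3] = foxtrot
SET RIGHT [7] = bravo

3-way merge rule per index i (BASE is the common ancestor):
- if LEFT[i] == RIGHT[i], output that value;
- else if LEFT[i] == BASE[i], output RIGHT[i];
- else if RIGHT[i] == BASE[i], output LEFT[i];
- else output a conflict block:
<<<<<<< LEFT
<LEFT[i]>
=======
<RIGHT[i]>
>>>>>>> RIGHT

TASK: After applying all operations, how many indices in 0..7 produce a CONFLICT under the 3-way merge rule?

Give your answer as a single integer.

Answer: 1

Derivation:
Final LEFT:  [foxtrot, foxtrot, foxtrot, echo, alpha, alpha, foxtrot, bravo]
Final RIGHT: [foxtrot, bravo, foxtrot, foxtrot, bravo, echo, echo, bravo]
i=0: L=foxtrot R=foxtrot -> agree -> foxtrot
i=1: L=foxtrot, R=bravo=BASE -> take LEFT -> foxtrot
i=2: L=foxtrot R=foxtrot -> agree -> foxtrot
i=3: BASE=charlie L=echo R=foxtrot all differ -> CONFLICT
i=4: L=alpha=BASE, R=bravo -> take RIGHT -> bravo
i=5: L=alpha=BASE, R=echo -> take RIGHT -> echo
i=6: L=foxtrot=BASE, R=echo -> take RIGHT -> echo
i=7: L=bravo R=bravo -> agree -> bravo
Conflict count: 1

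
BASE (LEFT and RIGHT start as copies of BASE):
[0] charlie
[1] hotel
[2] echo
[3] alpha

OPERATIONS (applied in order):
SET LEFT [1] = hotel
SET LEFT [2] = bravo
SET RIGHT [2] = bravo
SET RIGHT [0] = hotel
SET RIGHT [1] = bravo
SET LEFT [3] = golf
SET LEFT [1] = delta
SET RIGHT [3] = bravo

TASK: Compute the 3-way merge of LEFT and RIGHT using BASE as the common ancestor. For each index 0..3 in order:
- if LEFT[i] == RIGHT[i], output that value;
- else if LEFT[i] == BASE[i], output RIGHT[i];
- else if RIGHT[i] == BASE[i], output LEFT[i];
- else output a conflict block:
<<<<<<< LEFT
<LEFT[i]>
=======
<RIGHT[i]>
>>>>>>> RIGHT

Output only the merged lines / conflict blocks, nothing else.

Final LEFT:  [charlie, delta, bravo, golf]
Final RIGHT: [hotel, bravo, bravo, bravo]
i=0: L=charlie=BASE, R=hotel -> take RIGHT -> hotel
i=1: BASE=hotel L=delta R=bravo all differ -> CONFLICT
i=2: L=bravo R=bravo -> agree -> bravo
i=3: BASE=alpha L=golf R=bravo all differ -> CONFLICT

Answer: hotel
<<<<<<< LEFT
delta
=======
bravo
>>>>>>> RIGHT
bravo
<<<<<<< LEFT
golf
=======
bravo
>>>>>>> RIGHT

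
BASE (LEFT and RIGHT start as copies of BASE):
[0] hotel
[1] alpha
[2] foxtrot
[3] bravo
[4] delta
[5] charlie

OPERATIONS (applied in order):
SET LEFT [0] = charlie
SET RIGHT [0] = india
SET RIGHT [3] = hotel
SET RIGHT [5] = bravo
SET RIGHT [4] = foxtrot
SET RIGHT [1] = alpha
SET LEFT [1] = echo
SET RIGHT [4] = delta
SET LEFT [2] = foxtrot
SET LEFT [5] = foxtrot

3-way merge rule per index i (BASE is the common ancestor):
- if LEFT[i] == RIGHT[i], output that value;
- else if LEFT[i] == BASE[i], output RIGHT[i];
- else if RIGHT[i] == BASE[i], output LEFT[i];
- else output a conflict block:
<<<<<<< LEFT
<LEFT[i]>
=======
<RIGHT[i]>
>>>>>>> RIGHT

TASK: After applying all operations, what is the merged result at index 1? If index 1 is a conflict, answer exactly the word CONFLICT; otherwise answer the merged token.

Answer: echo

Derivation:
Final LEFT:  [charlie, echo, foxtrot, bravo, delta, foxtrot]
Final RIGHT: [india, alpha, foxtrot, hotel, delta, bravo]
i=0: BASE=hotel L=charlie R=india all differ -> CONFLICT
i=1: L=echo, R=alpha=BASE -> take LEFT -> echo
i=2: L=foxtrot R=foxtrot -> agree -> foxtrot
i=3: L=bravo=BASE, R=hotel -> take RIGHT -> hotel
i=4: L=delta R=delta -> agree -> delta
i=5: BASE=charlie L=foxtrot R=bravo all differ -> CONFLICT
Index 1 -> echo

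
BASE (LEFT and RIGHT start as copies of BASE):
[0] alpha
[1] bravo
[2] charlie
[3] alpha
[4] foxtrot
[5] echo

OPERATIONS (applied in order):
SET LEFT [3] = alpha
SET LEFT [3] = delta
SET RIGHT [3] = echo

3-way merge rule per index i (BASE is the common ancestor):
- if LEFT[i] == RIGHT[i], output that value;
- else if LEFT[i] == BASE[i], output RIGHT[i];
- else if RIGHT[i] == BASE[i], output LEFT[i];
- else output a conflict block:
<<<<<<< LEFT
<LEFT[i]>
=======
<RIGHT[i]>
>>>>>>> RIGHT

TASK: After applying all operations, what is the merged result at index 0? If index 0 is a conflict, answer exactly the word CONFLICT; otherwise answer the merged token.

Final LEFT:  [alpha, bravo, charlie, delta, foxtrot, echo]
Final RIGHT: [alpha, bravo, charlie, echo, foxtrot, echo]
i=0: L=alpha R=alpha -> agree -> alpha
i=1: L=bravo R=bravo -> agree -> bravo
i=2: L=charlie R=charlie -> agree -> charlie
i=3: BASE=alpha L=delta R=echo all differ -> CONFLICT
i=4: L=foxtrot R=foxtrot -> agree -> foxtrot
i=5: L=echo R=echo -> agree -> echo
Index 0 -> alpha

Answer: alpha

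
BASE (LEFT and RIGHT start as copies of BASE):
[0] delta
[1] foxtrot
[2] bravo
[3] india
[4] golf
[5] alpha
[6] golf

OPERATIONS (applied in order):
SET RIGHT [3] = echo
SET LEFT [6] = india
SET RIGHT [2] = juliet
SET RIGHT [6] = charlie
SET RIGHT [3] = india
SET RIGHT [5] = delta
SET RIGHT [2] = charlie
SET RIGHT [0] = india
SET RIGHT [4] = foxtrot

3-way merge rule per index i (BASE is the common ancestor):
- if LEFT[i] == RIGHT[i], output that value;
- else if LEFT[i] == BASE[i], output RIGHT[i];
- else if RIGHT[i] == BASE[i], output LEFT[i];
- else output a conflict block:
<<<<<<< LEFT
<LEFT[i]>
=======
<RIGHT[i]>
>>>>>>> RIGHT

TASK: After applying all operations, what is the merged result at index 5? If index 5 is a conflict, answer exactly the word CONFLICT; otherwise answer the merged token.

Final LEFT:  [delta, foxtrot, bravo, india, golf, alpha, india]
Final RIGHT: [india, foxtrot, charlie, india, foxtrot, delta, charlie]
i=0: L=delta=BASE, R=india -> take RIGHT -> india
i=1: L=foxtrot R=foxtrot -> agree -> foxtrot
i=2: L=bravo=BASE, R=charlie -> take RIGHT -> charlie
i=3: L=india R=india -> agree -> india
i=4: L=golf=BASE, R=foxtrot -> take RIGHT -> foxtrot
i=5: L=alpha=BASE, R=delta -> take RIGHT -> delta
i=6: BASE=golf L=india R=charlie all differ -> CONFLICT
Index 5 -> delta

Answer: delta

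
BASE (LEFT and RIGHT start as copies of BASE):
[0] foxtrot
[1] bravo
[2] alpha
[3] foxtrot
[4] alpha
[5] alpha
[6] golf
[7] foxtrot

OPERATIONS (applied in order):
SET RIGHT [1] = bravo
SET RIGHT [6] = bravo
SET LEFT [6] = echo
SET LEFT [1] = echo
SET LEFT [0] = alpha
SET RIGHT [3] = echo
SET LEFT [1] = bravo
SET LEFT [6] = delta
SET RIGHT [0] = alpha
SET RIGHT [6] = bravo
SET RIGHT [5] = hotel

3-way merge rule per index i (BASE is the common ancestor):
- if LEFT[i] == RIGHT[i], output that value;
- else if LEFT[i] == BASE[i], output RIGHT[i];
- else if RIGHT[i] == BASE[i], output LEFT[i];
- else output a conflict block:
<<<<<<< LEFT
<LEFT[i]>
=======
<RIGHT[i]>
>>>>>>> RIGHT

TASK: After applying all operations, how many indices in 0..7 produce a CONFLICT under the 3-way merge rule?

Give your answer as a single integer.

Answer: 1

Derivation:
Final LEFT:  [alpha, bravo, alpha, foxtrot, alpha, alpha, delta, foxtrot]
Final RIGHT: [alpha, bravo, alpha, echo, alpha, hotel, bravo, foxtrot]
i=0: L=alpha R=alpha -> agree -> alpha
i=1: L=bravo R=bravo -> agree -> bravo
i=2: L=alpha R=alpha -> agree -> alpha
i=3: L=foxtrot=BASE, R=echo -> take RIGHT -> echo
i=4: L=alpha R=alpha -> agree -> alpha
i=5: L=alpha=BASE, R=hotel -> take RIGHT -> hotel
i=6: BASE=golf L=delta R=bravo all differ -> CONFLICT
i=7: L=foxtrot R=foxtrot -> agree -> foxtrot
Conflict count: 1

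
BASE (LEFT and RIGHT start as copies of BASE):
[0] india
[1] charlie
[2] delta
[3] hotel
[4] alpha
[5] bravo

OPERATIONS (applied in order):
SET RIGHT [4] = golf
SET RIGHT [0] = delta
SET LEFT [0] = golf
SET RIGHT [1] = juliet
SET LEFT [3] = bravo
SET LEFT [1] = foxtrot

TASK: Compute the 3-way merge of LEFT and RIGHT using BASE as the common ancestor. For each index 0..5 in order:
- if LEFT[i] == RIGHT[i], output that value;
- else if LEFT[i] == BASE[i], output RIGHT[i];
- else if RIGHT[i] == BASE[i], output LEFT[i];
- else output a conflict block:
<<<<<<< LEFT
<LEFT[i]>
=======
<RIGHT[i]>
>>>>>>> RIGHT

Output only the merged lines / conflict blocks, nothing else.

Final LEFT:  [golf, foxtrot, delta, bravo, alpha, bravo]
Final RIGHT: [delta, juliet, delta, hotel, golf, bravo]
i=0: BASE=india L=golf R=delta all differ -> CONFLICT
i=1: BASE=charlie L=foxtrot R=juliet all differ -> CONFLICT
i=2: L=delta R=delta -> agree -> delta
i=3: L=bravo, R=hotel=BASE -> take LEFT -> bravo
i=4: L=alpha=BASE, R=golf -> take RIGHT -> golf
i=5: L=bravo R=bravo -> agree -> bravo

Answer: <<<<<<< LEFT
golf
=======
delta
>>>>>>> RIGHT
<<<<<<< LEFT
foxtrot
=======
juliet
>>>>>>> RIGHT
delta
bravo
golf
bravo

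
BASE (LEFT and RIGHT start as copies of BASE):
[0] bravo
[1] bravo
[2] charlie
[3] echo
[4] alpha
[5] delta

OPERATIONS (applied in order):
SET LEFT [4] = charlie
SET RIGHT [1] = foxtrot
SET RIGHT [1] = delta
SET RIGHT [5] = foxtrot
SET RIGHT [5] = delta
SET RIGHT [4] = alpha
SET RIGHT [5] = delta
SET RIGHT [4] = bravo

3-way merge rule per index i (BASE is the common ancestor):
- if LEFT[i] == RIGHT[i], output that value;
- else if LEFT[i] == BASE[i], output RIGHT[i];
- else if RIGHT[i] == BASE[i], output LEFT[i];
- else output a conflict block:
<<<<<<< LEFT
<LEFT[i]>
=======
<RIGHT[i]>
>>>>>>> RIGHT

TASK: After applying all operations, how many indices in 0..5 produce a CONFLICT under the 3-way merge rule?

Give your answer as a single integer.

Final LEFT:  [bravo, bravo, charlie, echo, charlie, delta]
Final RIGHT: [bravo, delta, charlie, echo, bravo, delta]
i=0: L=bravo R=bravo -> agree -> bravo
i=1: L=bravo=BASE, R=delta -> take RIGHT -> delta
i=2: L=charlie R=charlie -> agree -> charlie
i=3: L=echo R=echo -> agree -> echo
i=4: BASE=alpha L=charlie R=bravo all differ -> CONFLICT
i=5: L=delta R=delta -> agree -> delta
Conflict count: 1

Answer: 1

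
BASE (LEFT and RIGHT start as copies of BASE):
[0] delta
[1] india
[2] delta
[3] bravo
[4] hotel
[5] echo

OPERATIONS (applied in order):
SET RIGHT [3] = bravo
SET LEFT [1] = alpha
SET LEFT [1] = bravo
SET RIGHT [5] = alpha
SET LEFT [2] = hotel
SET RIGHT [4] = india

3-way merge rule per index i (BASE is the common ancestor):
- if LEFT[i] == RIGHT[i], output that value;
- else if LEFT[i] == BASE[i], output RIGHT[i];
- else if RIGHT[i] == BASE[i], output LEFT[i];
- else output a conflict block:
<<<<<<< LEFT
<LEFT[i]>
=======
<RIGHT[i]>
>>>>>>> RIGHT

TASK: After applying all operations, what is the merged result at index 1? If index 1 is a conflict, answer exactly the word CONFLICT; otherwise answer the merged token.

Final LEFT:  [delta, bravo, hotel, bravo, hotel, echo]
Final RIGHT: [delta, india, delta, bravo, india, alpha]
i=0: L=delta R=delta -> agree -> delta
i=1: L=bravo, R=india=BASE -> take LEFT -> bravo
i=2: L=hotel, R=delta=BASE -> take LEFT -> hotel
i=3: L=bravo R=bravo -> agree -> bravo
i=4: L=hotel=BASE, R=india -> take RIGHT -> india
i=5: L=echo=BASE, R=alpha -> take RIGHT -> alpha
Index 1 -> bravo

Answer: bravo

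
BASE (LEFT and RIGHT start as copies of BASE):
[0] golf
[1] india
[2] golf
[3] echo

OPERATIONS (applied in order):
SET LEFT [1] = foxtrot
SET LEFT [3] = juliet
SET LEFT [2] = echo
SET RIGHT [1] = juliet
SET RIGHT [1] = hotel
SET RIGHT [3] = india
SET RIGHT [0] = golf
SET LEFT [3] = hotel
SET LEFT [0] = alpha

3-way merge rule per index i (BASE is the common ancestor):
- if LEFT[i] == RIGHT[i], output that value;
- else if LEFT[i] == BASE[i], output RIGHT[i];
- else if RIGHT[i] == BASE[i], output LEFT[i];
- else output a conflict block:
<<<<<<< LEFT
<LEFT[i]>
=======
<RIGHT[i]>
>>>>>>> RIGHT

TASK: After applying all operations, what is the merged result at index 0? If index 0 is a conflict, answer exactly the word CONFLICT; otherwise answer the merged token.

Answer: alpha

Derivation:
Final LEFT:  [alpha, foxtrot, echo, hotel]
Final RIGHT: [golf, hotel, golf, india]
i=0: L=alpha, R=golf=BASE -> take LEFT -> alpha
i=1: BASE=india L=foxtrot R=hotel all differ -> CONFLICT
i=2: L=echo, R=golf=BASE -> take LEFT -> echo
i=3: BASE=echo L=hotel R=india all differ -> CONFLICT
Index 0 -> alpha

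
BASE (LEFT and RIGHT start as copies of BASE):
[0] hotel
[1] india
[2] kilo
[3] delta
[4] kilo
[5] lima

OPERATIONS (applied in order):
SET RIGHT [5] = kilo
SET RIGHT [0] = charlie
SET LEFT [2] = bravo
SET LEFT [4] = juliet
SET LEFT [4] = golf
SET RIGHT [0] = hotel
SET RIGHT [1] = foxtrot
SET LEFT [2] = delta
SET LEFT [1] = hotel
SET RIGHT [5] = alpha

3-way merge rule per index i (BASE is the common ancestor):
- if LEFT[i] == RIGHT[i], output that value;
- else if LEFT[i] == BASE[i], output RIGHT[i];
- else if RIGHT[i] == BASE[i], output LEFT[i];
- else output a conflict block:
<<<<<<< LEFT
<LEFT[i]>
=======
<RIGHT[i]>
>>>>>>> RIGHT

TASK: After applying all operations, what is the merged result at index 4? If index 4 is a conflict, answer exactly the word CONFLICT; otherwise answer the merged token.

Answer: golf

Derivation:
Final LEFT:  [hotel, hotel, delta, delta, golf, lima]
Final RIGHT: [hotel, foxtrot, kilo, delta, kilo, alpha]
i=0: L=hotel R=hotel -> agree -> hotel
i=1: BASE=india L=hotel R=foxtrot all differ -> CONFLICT
i=2: L=delta, R=kilo=BASE -> take LEFT -> delta
i=3: L=delta R=delta -> agree -> delta
i=4: L=golf, R=kilo=BASE -> take LEFT -> golf
i=5: L=lima=BASE, R=alpha -> take RIGHT -> alpha
Index 4 -> golf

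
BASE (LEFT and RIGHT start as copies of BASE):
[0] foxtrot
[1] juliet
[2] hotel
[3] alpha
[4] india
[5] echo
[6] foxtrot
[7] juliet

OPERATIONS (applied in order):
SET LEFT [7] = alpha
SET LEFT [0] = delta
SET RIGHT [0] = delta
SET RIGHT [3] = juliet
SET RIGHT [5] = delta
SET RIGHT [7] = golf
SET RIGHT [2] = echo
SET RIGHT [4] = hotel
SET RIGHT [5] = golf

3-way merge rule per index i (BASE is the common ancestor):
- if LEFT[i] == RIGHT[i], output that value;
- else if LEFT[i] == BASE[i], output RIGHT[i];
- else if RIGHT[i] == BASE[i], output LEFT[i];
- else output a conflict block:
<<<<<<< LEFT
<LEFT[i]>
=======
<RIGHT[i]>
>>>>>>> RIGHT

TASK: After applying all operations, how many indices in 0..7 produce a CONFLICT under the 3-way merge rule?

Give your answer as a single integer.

Answer: 1

Derivation:
Final LEFT:  [delta, juliet, hotel, alpha, india, echo, foxtrot, alpha]
Final RIGHT: [delta, juliet, echo, juliet, hotel, golf, foxtrot, golf]
i=0: L=delta R=delta -> agree -> delta
i=1: L=juliet R=juliet -> agree -> juliet
i=2: L=hotel=BASE, R=echo -> take RIGHT -> echo
i=3: L=alpha=BASE, R=juliet -> take RIGHT -> juliet
i=4: L=india=BASE, R=hotel -> take RIGHT -> hotel
i=5: L=echo=BASE, R=golf -> take RIGHT -> golf
i=6: L=foxtrot R=foxtrot -> agree -> foxtrot
i=7: BASE=juliet L=alpha R=golf all differ -> CONFLICT
Conflict count: 1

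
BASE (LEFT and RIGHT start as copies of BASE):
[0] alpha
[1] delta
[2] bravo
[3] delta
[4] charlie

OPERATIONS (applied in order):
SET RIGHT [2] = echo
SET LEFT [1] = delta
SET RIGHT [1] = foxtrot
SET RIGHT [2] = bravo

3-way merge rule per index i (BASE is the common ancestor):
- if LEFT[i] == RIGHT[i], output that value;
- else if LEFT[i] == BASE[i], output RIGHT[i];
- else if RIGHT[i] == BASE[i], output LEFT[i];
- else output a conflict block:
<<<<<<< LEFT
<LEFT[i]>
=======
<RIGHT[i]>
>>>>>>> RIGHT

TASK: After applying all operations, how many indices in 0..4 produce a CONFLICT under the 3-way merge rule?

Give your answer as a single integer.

Final LEFT:  [alpha, delta, bravo, delta, charlie]
Final RIGHT: [alpha, foxtrot, bravo, delta, charlie]
i=0: L=alpha R=alpha -> agree -> alpha
i=1: L=delta=BASE, R=foxtrot -> take RIGHT -> foxtrot
i=2: L=bravo R=bravo -> agree -> bravo
i=3: L=delta R=delta -> agree -> delta
i=4: L=charlie R=charlie -> agree -> charlie
Conflict count: 0

Answer: 0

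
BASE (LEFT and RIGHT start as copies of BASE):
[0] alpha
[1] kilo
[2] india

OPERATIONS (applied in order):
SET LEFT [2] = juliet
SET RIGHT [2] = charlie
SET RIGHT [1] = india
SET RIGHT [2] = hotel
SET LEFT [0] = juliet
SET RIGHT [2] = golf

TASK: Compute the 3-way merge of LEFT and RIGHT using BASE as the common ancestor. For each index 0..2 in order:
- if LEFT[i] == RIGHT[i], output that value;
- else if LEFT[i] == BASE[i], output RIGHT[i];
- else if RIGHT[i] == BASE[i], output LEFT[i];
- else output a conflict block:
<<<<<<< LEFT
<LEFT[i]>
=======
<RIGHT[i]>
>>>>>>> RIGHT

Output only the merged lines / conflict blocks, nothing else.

Final LEFT:  [juliet, kilo, juliet]
Final RIGHT: [alpha, india, golf]
i=0: L=juliet, R=alpha=BASE -> take LEFT -> juliet
i=1: L=kilo=BASE, R=india -> take RIGHT -> india
i=2: BASE=india L=juliet R=golf all differ -> CONFLICT

Answer: juliet
india
<<<<<<< LEFT
juliet
=======
golf
>>>>>>> RIGHT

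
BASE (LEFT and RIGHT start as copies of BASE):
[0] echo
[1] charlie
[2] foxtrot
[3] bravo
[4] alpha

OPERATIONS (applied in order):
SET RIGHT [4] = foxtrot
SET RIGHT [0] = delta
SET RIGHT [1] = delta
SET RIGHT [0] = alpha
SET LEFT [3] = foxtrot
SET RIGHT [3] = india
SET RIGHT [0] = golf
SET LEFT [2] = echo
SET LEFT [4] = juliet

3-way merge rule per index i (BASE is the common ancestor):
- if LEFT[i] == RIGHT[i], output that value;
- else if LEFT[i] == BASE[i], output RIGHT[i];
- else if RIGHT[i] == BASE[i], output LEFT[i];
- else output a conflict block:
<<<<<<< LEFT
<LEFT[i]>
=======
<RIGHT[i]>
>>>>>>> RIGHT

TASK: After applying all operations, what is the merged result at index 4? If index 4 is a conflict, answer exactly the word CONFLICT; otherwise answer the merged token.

Final LEFT:  [echo, charlie, echo, foxtrot, juliet]
Final RIGHT: [golf, delta, foxtrot, india, foxtrot]
i=0: L=echo=BASE, R=golf -> take RIGHT -> golf
i=1: L=charlie=BASE, R=delta -> take RIGHT -> delta
i=2: L=echo, R=foxtrot=BASE -> take LEFT -> echo
i=3: BASE=bravo L=foxtrot R=india all differ -> CONFLICT
i=4: BASE=alpha L=juliet R=foxtrot all differ -> CONFLICT
Index 4 -> CONFLICT

Answer: CONFLICT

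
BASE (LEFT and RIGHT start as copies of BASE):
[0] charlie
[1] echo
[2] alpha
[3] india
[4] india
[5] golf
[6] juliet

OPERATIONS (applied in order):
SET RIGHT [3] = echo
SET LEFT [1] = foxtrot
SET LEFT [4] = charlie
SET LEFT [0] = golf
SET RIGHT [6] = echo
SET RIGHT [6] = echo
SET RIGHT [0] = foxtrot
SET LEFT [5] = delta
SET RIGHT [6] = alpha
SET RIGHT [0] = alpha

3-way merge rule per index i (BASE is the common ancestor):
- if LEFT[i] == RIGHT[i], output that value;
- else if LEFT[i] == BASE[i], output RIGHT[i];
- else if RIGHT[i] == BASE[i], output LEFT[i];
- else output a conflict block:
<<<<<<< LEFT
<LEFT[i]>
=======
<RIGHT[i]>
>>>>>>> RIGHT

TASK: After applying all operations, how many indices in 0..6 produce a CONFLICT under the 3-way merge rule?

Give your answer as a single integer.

Final LEFT:  [golf, foxtrot, alpha, india, charlie, delta, juliet]
Final RIGHT: [alpha, echo, alpha, echo, india, golf, alpha]
i=0: BASE=charlie L=golf R=alpha all differ -> CONFLICT
i=1: L=foxtrot, R=echo=BASE -> take LEFT -> foxtrot
i=2: L=alpha R=alpha -> agree -> alpha
i=3: L=india=BASE, R=echo -> take RIGHT -> echo
i=4: L=charlie, R=india=BASE -> take LEFT -> charlie
i=5: L=delta, R=golf=BASE -> take LEFT -> delta
i=6: L=juliet=BASE, R=alpha -> take RIGHT -> alpha
Conflict count: 1

Answer: 1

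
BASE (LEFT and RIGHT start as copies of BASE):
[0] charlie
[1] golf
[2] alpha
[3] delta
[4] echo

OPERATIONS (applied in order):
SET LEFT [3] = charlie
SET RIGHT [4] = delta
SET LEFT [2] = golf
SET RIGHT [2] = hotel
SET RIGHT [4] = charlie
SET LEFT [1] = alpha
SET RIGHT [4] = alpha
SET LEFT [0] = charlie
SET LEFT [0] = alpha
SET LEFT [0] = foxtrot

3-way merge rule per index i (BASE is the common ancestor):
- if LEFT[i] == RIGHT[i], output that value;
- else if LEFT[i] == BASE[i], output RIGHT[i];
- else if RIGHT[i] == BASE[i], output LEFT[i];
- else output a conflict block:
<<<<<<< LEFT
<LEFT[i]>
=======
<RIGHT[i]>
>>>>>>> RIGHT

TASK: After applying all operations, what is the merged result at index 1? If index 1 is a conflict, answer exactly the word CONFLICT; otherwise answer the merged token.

Final LEFT:  [foxtrot, alpha, golf, charlie, echo]
Final RIGHT: [charlie, golf, hotel, delta, alpha]
i=0: L=foxtrot, R=charlie=BASE -> take LEFT -> foxtrot
i=1: L=alpha, R=golf=BASE -> take LEFT -> alpha
i=2: BASE=alpha L=golf R=hotel all differ -> CONFLICT
i=3: L=charlie, R=delta=BASE -> take LEFT -> charlie
i=4: L=echo=BASE, R=alpha -> take RIGHT -> alpha
Index 1 -> alpha

Answer: alpha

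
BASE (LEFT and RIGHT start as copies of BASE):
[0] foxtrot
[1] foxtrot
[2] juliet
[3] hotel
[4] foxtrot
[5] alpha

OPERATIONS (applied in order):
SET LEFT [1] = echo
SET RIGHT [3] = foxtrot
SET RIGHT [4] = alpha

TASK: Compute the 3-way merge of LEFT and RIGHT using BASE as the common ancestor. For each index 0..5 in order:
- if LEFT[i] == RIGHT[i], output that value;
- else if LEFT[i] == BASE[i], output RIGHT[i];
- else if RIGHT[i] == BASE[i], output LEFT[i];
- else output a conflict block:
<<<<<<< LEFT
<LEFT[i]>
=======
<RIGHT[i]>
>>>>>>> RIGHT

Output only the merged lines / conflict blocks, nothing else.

Answer: foxtrot
echo
juliet
foxtrot
alpha
alpha

Derivation:
Final LEFT:  [foxtrot, echo, juliet, hotel, foxtrot, alpha]
Final RIGHT: [foxtrot, foxtrot, juliet, foxtrot, alpha, alpha]
i=0: L=foxtrot R=foxtrot -> agree -> foxtrot
i=1: L=echo, R=foxtrot=BASE -> take LEFT -> echo
i=2: L=juliet R=juliet -> agree -> juliet
i=3: L=hotel=BASE, R=foxtrot -> take RIGHT -> foxtrot
i=4: L=foxtrot=BASE, R=alpha -> take RIGHT -> alpha
i=5: L=alpha R=alpha -> agree -> alpha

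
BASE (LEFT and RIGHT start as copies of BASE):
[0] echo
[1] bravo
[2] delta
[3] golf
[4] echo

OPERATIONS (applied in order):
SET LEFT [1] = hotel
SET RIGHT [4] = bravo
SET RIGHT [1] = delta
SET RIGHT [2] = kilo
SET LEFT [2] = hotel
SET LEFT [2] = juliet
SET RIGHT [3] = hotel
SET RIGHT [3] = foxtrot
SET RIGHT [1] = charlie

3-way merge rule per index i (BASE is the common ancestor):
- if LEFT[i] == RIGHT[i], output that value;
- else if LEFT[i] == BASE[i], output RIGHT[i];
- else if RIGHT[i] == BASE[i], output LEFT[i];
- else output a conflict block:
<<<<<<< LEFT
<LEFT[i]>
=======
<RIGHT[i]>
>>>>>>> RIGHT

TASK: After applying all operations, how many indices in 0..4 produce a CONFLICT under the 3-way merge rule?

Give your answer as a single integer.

Answer: 2

Derivation:
Final LEFT:  [echo, hotel, juliet, golf, echo]
Final RIGHT: [echo, charlie, kilo, foxtrot, bravo]
i=0: L=echo R=echo -> agree -> echo
i=1: BASE=bravo L=hotel R=charlie all differ -> CONFLICT
i=2: BASE=delta L=juliet R=kilo all differ -> CONFLICT
i=3: L=golf=BASE, R=foxtrot -> take RIGHT -> foxtrot
i=4: L=echo=BASE, R=bravo -> take RIGHT -> bravo
Conflict count: 2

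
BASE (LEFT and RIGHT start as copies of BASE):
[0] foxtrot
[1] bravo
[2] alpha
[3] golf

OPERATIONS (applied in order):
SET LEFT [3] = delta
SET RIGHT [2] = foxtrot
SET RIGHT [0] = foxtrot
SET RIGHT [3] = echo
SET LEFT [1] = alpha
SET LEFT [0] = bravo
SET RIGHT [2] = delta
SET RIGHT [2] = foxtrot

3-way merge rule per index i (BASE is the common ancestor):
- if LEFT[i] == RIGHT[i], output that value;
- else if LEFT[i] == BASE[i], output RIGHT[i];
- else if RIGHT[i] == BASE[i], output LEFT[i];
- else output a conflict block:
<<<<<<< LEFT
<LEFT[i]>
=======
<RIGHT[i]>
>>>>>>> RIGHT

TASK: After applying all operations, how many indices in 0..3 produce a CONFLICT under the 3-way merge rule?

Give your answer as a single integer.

Final LEFT:  [bravo, alpha, alpha, delta]
Final RIGHT: [foxtrot, bravo, foxtrot, echo]
i=0: L=bravo, R=foxtrot=BASE -> take LEFT -> bravo
i=1: L=alpha, R=bravo=BASE -> take LEFT -> alpha
i=2: L=alpha=BASE, R=foxtrot -> take RIGHT -> foxtrot
i=3: BASE=golf L=delta R=echo all differ -> CONFLICT
Conflict count: 1

Answer: 1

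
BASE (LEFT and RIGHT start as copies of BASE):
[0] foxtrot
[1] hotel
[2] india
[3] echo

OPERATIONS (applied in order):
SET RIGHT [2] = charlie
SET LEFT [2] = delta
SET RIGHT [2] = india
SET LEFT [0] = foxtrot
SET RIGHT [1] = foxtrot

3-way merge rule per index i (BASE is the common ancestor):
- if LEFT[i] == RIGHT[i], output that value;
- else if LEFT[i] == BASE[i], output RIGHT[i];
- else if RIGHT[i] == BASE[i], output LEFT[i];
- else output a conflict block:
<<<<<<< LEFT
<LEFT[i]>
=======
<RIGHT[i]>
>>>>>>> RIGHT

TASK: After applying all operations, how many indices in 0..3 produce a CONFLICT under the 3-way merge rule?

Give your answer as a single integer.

Answer: 0

Derivation:
Final LEFT:  [foxtrot, hotel, delta, echo]
Final RIGHT: [foxtrot, foxtrot, india, echo]
i=0: L=foxtrot R=foxtrot -> agree -> foxtrot
i=1: L=hotel=BASE, R=foxtrot -> take RIGHT -> foxtrot
i=2: L=delta, R=india=BASE -> take LEFT -> delta
i=3: L=echo R=echo -> agree -> echo
Conflict count: 0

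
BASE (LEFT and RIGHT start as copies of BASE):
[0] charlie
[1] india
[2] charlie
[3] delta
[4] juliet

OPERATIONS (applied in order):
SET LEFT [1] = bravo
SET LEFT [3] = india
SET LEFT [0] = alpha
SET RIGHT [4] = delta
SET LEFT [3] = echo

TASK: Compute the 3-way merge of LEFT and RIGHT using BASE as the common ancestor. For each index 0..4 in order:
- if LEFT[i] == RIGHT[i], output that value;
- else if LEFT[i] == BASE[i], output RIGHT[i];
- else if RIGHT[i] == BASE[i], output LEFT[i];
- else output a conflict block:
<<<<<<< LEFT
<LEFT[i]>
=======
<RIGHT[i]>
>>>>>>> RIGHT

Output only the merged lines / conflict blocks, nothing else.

Final LEFT:  [alpha, bravo, charlie, echo, juliet]
Final RIGHT: [charlie, india, charlie, delta, delta]
i=0: L=alpha, R=charlie=BASE -> take LEFT -> alpha
i=1: L=bravo, R=india=BASE -> take LEFT -> bravo
i=2: L=charlie R=charlie -> agree -> charlie
i=3: L=echo, R=delta=BASE -> take LEFT -> echo
i=4: L=juliet=BASE, R=delta -> take RIGHT -> delta

Answer: alpha
bravo
charlie
echo
delta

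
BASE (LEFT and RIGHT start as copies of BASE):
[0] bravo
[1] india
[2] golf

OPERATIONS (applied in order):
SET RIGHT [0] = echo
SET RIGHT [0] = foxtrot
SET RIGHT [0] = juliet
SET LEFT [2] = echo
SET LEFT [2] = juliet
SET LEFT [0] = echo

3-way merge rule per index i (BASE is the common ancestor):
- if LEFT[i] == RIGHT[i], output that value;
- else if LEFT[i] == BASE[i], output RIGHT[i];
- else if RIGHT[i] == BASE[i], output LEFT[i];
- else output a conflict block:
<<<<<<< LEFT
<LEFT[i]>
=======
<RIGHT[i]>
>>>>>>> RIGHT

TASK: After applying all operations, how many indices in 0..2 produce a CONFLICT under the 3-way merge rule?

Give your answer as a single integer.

Answer: 1

Derivation:
Final LEFT:  [echo, india, juliet]
Final RIGHT: [juliet, india, golf]
i=0: BASE=bravo L=echo R=juliet all differ -> CONFLICT
i=1: L=india R=india -> agree -> india
i=2: L=juliet, R=golf=BASE -> take LEFT -> juliet
Conflict count: 1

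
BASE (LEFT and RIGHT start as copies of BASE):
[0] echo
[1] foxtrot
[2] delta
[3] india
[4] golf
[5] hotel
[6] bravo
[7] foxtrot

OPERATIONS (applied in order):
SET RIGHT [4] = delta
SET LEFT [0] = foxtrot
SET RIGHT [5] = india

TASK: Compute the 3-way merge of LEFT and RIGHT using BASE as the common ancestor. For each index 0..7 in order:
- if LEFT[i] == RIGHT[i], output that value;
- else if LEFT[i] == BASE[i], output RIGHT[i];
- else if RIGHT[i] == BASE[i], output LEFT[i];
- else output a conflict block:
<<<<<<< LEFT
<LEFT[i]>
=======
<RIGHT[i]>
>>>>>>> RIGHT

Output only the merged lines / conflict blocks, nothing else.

Final LEFT:  [foxtrot, foxtrot, delta, india, golf, hotel, bravo, foxtrot]
Final RIGHT: [echo, foxtrot, delta, india, delta, india, bravo, foxtrot]
i=0: L=foxtrot, R=echo=BASE -> take LEFT -> foxtrot
i=1: L=foxtrot R=foxtrot -> agree -> foxtrot
i=2: L=delta R=delta -> agree -> delta
i=3: L=india R=india -> agree -> india
i=4: L=golf=BASE, R=delta -> take RIGHT -> delta
i=5: L=hotel=BASE, R=india -> take RIGHT -> india
i=6: L=bravo R=bravo -> agree -> bravo
i=7: L=foxtrot R=foxtrot -> agree -> foxtrot

Answer: foxtrot
foxtrot
delta
india
delta
india
bravo
foxtrot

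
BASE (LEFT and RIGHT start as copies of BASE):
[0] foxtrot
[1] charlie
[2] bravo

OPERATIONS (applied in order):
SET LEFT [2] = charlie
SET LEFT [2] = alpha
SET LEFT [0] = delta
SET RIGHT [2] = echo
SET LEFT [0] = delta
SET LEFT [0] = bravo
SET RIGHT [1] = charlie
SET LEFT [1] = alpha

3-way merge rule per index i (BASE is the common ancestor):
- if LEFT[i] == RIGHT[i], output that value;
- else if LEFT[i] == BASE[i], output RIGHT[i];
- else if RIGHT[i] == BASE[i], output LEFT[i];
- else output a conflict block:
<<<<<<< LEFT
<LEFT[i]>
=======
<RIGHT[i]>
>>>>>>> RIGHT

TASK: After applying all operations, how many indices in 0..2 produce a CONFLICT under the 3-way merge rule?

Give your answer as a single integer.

Final LEFT:  [bravo, alpha, alpha]
Final RIGHT: [foxtrot, charlie, echo]
i=0: L=bravo, R=foxtrot=BASE -> take LEFT -> bravo
i=1: L=alpha, R=charlie=BASE -> take LEFT -> alpha
i=2: BASE=bravo L=alpha R=echo all differ -> CONFLICT
Conflict count: 1

Answer: 1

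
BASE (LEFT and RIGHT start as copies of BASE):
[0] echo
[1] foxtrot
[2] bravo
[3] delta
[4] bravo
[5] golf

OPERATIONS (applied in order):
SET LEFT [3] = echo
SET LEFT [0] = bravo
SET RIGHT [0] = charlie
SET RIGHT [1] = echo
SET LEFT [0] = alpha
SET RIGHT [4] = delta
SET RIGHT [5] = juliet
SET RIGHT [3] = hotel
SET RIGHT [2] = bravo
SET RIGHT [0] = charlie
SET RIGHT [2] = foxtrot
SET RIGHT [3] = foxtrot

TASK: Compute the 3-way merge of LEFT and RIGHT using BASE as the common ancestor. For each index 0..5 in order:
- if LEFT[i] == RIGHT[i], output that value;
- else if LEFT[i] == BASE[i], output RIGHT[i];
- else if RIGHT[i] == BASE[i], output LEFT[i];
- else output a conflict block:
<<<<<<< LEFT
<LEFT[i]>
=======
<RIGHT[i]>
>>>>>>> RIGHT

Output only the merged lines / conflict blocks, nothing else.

Answer: <<<<<<< LEFT
alpha
=======
charlie
>>>>>>> RIGHT
echo
foxtrot
<<<<<<< LEFT
echo
=======
foxtrot
>>>>>>> RIGHT
delta
juliet

Derivation:
Final LEFT:  [alpha, foxtrot, bravo, echo, bravo, golf]
Final RIGHT: [charlie, echo, foxtrot, foxtrot, delta, juliet]
i=0: BASE=echo L=alpha R=charlie all differ -> CONFLICT
i=1: L=foxtrot=BASE, R=echo -> take RIGHT -> echo
i=2: L=bravo=BASE, R=foxtrot -> take RIGHT -> foxtrot
i=3: BASE=delta L=echo R=foxtrot all differ -> CONFLICT
i=4: L=bravo=BASE, R=delta -> take RIGHT -> delta
i=5: L=golf=BASE, R=juliet -> take RIGHT -> juliet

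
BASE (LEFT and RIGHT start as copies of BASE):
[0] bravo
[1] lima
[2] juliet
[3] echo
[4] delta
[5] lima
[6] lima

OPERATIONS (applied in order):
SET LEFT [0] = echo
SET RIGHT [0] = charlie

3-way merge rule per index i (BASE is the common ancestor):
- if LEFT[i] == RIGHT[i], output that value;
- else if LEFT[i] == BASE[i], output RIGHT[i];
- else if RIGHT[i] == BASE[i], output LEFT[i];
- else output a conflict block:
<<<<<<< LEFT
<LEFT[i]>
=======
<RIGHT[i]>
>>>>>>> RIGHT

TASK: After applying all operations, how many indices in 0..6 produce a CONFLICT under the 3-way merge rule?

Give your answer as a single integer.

Answer: 1

Derivation:
Final LEFT:  [echo, lima, juliet, echo, delta, lima, lima]
Final RIGHT: [charlie, lima, juliet, echo, delta, lima, lima]
i=0: BASE=bravo L=echo R=charlie all differ -> CONFLICT
i=1: L=lima R=lima -> agree -> lima
i=2: L=juliet R=juliet -> agree -> juliet
i=3: L=echo R=echo -> agree -> echo
i=4: L=delta R=delta -> agree -> delta
i=5: L=lima R=lima -> agree -> lima
i=6: L=lima R=lima -> agree -> lima
Conflict count: 1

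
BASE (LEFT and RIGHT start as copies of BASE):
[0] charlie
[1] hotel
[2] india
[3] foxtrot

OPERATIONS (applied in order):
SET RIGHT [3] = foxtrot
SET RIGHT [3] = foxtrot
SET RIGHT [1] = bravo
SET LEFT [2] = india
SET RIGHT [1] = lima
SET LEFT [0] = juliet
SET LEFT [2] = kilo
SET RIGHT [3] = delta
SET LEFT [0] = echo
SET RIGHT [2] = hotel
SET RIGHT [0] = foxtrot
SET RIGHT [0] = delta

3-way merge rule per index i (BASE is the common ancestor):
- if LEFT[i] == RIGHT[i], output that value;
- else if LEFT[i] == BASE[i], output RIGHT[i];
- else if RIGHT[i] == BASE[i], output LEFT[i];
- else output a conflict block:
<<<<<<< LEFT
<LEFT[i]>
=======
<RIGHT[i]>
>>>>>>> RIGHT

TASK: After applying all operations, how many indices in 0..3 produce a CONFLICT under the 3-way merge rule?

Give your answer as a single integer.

Answer: 2

Derivation:
Final LEFT:  [echo, hotel, kilo, foxtrot]
Final RIGHT: [delta, lima, hotel, delta]
i=0: BASE=charlie L=echo R=delta all differ -> CONFLICT
i=1: L=hotel=BASE, R=lima -> take RIGHT -> lima
i=2: BASE=india L=kilo R=hotel all differ -> CONFLICT
i=3: L=foxtrot=BASE, R=delta -> take RIGHT -> delta
Conflict count: 2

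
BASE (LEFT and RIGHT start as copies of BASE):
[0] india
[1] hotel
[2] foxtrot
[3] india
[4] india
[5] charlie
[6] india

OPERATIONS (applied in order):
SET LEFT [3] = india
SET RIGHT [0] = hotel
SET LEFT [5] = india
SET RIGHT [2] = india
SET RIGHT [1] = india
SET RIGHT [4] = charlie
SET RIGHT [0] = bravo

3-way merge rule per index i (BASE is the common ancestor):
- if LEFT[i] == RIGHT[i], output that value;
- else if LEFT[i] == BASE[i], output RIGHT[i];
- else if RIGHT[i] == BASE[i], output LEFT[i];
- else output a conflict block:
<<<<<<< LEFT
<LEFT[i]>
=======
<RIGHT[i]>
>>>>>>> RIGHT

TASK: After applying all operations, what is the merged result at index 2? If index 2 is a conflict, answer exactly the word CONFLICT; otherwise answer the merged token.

Answer: india

Derivation:
Final LEFT:  [india, hotel, foxtrot, india, india, india, india]
Final RIGHT: [bravo, india, india, india, charlie, charlie, india]
i=0: L=india=BASE, R=bravo -> take RIGHT -> bravo
i=1: L=hotel=BASE, R=india -> take RIGHT -> india
i=2: L=foxtrot=BASE, R=india -> take RIGHT -> india
i=3: L=india R=india -> agree -> india
i=4: L=india=BASE, R=charlie -> take RIGHT -> charlie
i=5: L=india, R=charlie=BASE -> take LEFT -> india
i=6: L=india R=india -> agree -> india
Index 2 -> india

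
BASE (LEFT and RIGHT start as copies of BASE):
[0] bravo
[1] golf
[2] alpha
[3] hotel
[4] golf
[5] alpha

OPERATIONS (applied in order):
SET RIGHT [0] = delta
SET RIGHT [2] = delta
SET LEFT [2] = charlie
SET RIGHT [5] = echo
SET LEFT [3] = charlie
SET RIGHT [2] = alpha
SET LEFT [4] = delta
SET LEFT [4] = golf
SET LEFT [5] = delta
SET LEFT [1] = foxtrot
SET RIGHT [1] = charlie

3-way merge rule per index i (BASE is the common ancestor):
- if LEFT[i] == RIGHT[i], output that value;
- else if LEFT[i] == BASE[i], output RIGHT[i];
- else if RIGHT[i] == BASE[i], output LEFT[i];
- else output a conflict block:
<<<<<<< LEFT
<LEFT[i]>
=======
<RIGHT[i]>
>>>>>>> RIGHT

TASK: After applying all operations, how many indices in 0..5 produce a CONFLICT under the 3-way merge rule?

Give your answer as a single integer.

Final LEFT:  [bravo, foxtrot, charlie, charlie, golf, delta]
Final RIGHT: [delta, charlie, alpha, hotel, golf, echo]
i=0: L=bravo=BASE, R=delta -> take RIGHT -> delta
i=1: BASE=golf L=foxtrot R=charlie all differ -> CONFLICT
i=2: L=charlie, R=alpha=BASE -> take LEFT -> charlie
i=3: L=charlie, R=hotel=BASE -> take LEFT -> charlie
i=4: L=golf R=golf -> agree -> golf
i=5: BASE=alpha L=delta R=echo all differ -> CONFLICT
Conflict count: 2

Answer: 2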